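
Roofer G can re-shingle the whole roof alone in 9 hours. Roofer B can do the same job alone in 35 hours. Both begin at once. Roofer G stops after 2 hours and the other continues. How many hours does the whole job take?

In the first 2 hours the combined rate is 44/315, so 88/315 of the job is done, leaving 227/315.
After Roofer G leaves the rate is 1/35 per hour; the remaining 227/315 takes 227/9 hours.
Total = 2 + 227/9 = 245/9 hours.

245/9 hours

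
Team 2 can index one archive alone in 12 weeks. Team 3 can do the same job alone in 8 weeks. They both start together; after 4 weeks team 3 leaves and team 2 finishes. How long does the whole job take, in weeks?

In the first 4 weeks the combined rate is 5/24, so 5/6 of the job is done, leaving 1/6.
After team 3 leaves the rate is 1/12 per week; the remaining 1/6 takes 2 weeks.
Total = 4 + 2 = 6 weeks.

6 weeks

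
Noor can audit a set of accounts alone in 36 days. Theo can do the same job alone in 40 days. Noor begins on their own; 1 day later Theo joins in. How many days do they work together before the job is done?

350/19 days

In the first 1 day Noor alone does 1/36 of the job, leaving 35/36.
Once everyone is working, combined rate: 1/36 + 1/40 = (10 + 9)/360 = 19/360 per day.
Remaining 35/36 at 19/360 per day takes 350/19 days.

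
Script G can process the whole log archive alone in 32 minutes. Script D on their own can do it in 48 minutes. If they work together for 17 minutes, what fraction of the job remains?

11/96

Combined rate: 1/32 + 1/48 = (3 + 2)/96 = 5/96 per minute.
In 17 minutes they complete 17·5/96 = 85/96 of the job.
So 11/96 remains.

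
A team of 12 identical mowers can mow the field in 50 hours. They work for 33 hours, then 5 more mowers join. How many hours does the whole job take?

45 hours

One mower does 1/600 of the job per hour.
After 33 hours with 12 mowers, 33/50 is done (17/50 left).
With 17 mowers the rate is 17/600, so the rest takes 17/50 ÷ 17/600 = 12 hours.
Total = 33 + 12 = 45 hours.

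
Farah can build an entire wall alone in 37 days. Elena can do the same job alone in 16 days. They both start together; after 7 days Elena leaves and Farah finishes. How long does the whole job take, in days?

In the first 7 days the combined rate is 53/592, so 371/592 of the job is done, leaving 221/592.
After Elena leaves the rate is 1/37 per day; the remaining 221/592 takes 221/16 days.
Total = 7 + 221/16 = 333/16 days.

333/16 days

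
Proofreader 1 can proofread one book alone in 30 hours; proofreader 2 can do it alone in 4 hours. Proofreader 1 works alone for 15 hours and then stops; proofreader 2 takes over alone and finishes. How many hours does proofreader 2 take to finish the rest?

2 hours

In 15 hours proofreader 1 does 15/30 = 1/2 of the job, leaving 1/2.
Proofreader 2 works at 1/4 per hour, so finishing takes 1/2 ÷ 1/4 = 2 hours.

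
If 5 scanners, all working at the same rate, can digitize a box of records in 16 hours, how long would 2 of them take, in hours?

Total work is 5·16 = 80 scanner-hours.
With 2 scanners: 80/2 = 40 hours.

40 hours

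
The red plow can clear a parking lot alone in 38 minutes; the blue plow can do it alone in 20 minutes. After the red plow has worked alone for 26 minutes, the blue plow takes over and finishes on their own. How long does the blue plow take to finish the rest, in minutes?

In 26 minutes the red plow does 26/38 = 13/19 of the job, leaving 6/19.
The blue plow works at 1/20 per minute, so finishing takes 6/19 ÷ 1/20 = 120/19 minutes.

120/19 minutes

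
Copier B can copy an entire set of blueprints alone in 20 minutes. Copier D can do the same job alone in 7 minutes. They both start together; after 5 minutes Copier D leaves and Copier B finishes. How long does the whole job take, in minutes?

In the first 5 minutes the combined rate is 27/140, so 27/28 of the job is done, leaving 1/28.
After Copier D leaves the rate is 1/20 per minute; the remaining 1/28 takes 5/7 minutes.
Total = 5 + 5/7 = 40/7 minutes.

40/7 minutes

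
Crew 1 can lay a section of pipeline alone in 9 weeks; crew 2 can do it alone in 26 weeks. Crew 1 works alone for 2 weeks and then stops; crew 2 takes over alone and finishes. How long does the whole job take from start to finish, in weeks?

In 2 weeks crew 1 does 2/9 of the job, leaving 7/9.
Crew 2 works at 1/26 per week, so finishing takes 7/9 ÷ 1/26 = 182/9 weeks.
Total time = 2 + 182/9 = 200/9 weeks.

200/9 weeks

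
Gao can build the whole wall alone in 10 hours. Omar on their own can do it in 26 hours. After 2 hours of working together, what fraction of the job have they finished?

18/65

Combined rate: 1/10 + 1/26 = (13 + 5)/130 = 18/130 = 9/65 per hour.
In 2 hours they complete 2·9/65 = 18/65 of the job.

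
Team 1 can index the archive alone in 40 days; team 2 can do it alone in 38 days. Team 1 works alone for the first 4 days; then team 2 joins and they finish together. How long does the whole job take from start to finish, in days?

In 4 days team 1 does 4/40 = 1/10 of the job, leaving 9/10.
Team 1 and team 2 together work at 39/760 per day, so finishing takes 9/10 ÷ 39/760 = 228/13 days.
Total time = 4 + 228/13 = 280/13 days.

280/13 days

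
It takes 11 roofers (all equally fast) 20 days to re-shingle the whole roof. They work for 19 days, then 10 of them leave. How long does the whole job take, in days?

One roofer does 1/220 of the job per day.
After 19 days with 11 roofers, 19/20 is done (1/20 left).
With 1 roofer the rate is 1/220, so the rest takes 1/20 ÷ 1/220 = 11 days.
Total = 19 + 11 = 30 days.

30 days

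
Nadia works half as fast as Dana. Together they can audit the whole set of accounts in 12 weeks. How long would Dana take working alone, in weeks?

18 weeks

Let Dana's rate be r; then Nadia's rate is (1/2)r, so together (1/2 + 1)r = (3/2)r = 1/12.
Thus r = 1/18 per week.
Dana alone: 18 weeks; Nadia alone: 36 weeks.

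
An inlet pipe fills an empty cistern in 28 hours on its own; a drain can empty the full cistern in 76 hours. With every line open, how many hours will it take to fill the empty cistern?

133/3 hours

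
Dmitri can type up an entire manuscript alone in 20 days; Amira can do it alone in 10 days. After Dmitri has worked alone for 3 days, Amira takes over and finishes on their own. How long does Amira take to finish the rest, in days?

17/2 days

In 3 days Dmitri does 3/20 of the job, leaving 17/20.
Amira works at 1/10 per day, so finishing takes 17/20 ÷ 1/10 = 17/2 days.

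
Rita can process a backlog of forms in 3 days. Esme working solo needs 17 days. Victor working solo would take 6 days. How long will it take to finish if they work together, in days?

34/19 days

Combined rate: 1/3 + 1/17 + 1/6 = (34 + 6 + 17)/102 = 57/102 = 19/34 per day.
Time = 1 ÷ (19/34) = 34/19 days.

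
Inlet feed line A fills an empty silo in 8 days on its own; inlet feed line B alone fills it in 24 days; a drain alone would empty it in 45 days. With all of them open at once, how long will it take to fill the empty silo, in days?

90/13 days

Net rate = 1/8 + 1/24 − 1/45 = (45 + 15 − 8)/360 = 52/360 = 13/90 per day.
Filling time = 1 ÷ (13/90) = 90/13 days.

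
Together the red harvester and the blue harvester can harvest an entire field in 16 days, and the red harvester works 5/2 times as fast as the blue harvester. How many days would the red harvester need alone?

Let the blue harvester's rate be r; then the red harvester's rate is (5/2)r, so together (5/2 + 1)r = (7/2)r = 1/16.
Thus r = 1/56 per day.
The blue harvester alone: 56 days; the red harvester alone: 112/5 days.

112/5 days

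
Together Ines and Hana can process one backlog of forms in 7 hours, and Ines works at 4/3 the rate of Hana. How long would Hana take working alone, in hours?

Let Hana's rate be r; then Ines's rate is (4/3)r, so together (4/3 + 1)r = (7/3)r = 1/7.
Thus r = 3/49 per hour.
Hana alone: 49/3 hours; Ines alone: 49/4 hours.

49/3 hours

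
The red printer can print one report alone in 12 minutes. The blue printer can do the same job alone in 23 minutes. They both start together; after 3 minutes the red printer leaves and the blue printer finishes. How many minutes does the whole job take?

In the first 3 minutes the combined rate is 35/276, so 35/92 of the job is done, leaving 57/92.
After the red printer leaves the rate is 1/23 per minute; the remaining 57/92 takes 57/4 minutes.
Total = 3 + 57/4 = 69/4 minutes.

69/4 minutes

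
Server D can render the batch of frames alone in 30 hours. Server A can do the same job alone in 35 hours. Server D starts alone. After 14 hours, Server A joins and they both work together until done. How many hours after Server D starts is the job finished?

In the first 14 hours Server D alone does 14/30 = 7/15 of the job, leaving 8/15.
Once everyone is working, combined rate: 1/30 + 1/35 = (7 + 6)/210 = 13/210 per hour.
Remaining 8/15 at 13/210 per hour takes 112/13 hours.
Total from the start = 14 + 112/13 = 294/13 hours.

294/13 hours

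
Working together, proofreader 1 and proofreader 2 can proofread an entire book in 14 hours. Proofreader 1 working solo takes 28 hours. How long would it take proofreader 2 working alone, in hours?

Combined rate is 1/14 per hour.
Known contribution: 1/28 per hour.
So proofreader 2's rate is 1/14 − 1/28 = 1/28, meaning 28 hours alone.

28 hours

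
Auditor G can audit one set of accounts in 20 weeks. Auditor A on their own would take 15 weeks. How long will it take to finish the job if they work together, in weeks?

60/7 weeks

With two workers the combined time is the product over the sum: 20·15/(20+15) = 300/35 = 60/7 weeks.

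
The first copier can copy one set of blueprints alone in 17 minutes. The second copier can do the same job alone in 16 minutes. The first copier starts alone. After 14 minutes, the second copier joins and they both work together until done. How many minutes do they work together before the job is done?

In the first 14 minutes the first copier alone does 14/17 of the job, leaving 3/17.
Once everyone is working, combined rate: 1/17 + 1/16 = (16 + 17)/272 = 33/272 per minute.
Remaining 3/17 at 33/272 per minute takes 16/11 minutes.

16/11 minutes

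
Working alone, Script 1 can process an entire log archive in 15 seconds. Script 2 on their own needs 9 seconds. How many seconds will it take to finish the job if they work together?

Combined rate: 1/15 + 1/9 = (3 + 5)/45 = 8/45 per second.
Time = 1 ÷ (8/45) = 45/8 seconds.

45/8 seconds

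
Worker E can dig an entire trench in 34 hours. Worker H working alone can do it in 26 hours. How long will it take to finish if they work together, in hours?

Combined rate: 1/34 + 1/26 = (13 + 17)/442 = 30/442 = 15/221 per hour.
Time = 1 ÷ (15/221) = 221/15 hours.

221/15 hours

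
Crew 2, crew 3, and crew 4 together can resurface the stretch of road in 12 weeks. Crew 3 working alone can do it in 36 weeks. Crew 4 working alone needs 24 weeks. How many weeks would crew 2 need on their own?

Combined rate is 1/12 per week.
Known contribution: 1/36 + 1/24 = (2 + 3)/72 = 5/72 per week.
So crew 2's rate is 1/12 − 5/72 = 1/72, meaning 72 weeks alone.

72 weeks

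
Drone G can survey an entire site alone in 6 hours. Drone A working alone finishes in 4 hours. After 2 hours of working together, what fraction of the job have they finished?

5/6

Combined rate: 1/6 + 1/4 = (2 + 3)/12 = 5/12 per hour.
In 2 hours they complete 2·5/12 = 5/6 of the job.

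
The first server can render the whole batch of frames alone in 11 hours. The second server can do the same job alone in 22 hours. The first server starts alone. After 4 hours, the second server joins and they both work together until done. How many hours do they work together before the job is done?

In the first 4 hours the first server alone does 4/11 of the job, leaving 7/11.
Once everyone is working, combined rate: 1/11 + 1/22 = (2 + 1)/22 = 3/22 per hour.
Remaining 7/11 at 3/22 per hour takes 14/3 hours.

14/3 hours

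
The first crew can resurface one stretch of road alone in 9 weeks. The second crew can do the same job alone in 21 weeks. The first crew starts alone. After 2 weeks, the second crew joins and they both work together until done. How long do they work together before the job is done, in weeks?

49/10 weeks

In the first 2 weeks the first crew alone does 2/9 of the job, leaving 7/9.
Once everyone is working, combined rate: 1/9 + 1/21 = (7 + 3)/63 = 10/63 per week.
Remaining 7/9 at 10/63 per week takes 49/10 weeks.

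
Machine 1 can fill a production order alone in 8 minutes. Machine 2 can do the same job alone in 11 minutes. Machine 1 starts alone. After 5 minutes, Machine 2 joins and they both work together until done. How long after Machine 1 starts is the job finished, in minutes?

128/19 minutes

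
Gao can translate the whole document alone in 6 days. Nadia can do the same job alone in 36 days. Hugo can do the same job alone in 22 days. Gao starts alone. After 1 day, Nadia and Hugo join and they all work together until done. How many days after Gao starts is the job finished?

85/19 days

In the first 1 day Gao alone does 1/6 of the job, leaving 5/6.
Once everyone is working, combined rate: 1/6 + 1/36 + 1/22 = (66 + 11 + 18)/396 = 95/396 per day.
Remaining 5/6 at 95/396 per day takes 66/19 days.
Total from the start = 1 + 66/19 = 85/19 days.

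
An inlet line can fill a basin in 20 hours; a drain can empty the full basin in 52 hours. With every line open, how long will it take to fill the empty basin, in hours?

Net rate = 1/20 − 1/52 = (13 − 5)/260 = 8/260 = 2/65 per hour.
Filling time = 1 ÷ (2/65) = 65/2 hours.

65/2 hours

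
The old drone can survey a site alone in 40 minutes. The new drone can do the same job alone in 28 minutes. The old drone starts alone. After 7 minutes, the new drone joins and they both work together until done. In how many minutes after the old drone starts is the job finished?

In the first 7 minutes the old drone alone does 7/40 of the job, leaving 33/40.
Once everyone is working, combined rate: 1/40 + 1/28 = (7 + 10)/280 = 17/280 per minute.
Remaining 33/40 at 17/280 per minute takes 231/17 minutes.
Total from the start = 7 + 231/17 = 350/17 minutes.

350/17 minutes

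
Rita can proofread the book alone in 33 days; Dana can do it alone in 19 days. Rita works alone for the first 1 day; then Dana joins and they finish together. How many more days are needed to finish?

152/13 days

In 1 day Rita does 1/33 of the job, leaving 32/33.
Rita and Dana together work at 52/627 per day, so finishing takes 32/33 ÷ 52/627 = 152/13 days.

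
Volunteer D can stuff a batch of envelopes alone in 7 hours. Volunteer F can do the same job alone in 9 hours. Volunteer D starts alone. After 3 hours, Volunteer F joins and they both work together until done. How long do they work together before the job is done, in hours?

9/4 hours

In the first 3 hours Volunteer D alone does 3/7 of the job, leaving 4/7.
Once everyone is working, combined rate: 1/7 + 1/9 = (9 + 7)/63 = 16/63 per hour.
Remaining 4/7 at 16/63 per hour takes 9/4 hours.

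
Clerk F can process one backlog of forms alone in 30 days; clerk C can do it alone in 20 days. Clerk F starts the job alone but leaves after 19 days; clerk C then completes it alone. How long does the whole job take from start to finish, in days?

79/3 days

In 19 days clerk F does 19/30 of the job, leaving 11/30.
Clerk C works at 1/20 per day, so finishing takes 11/30 ÷ 1/20 = 22/3 days.
Total time = 19 + 22/3 = 79/3 days.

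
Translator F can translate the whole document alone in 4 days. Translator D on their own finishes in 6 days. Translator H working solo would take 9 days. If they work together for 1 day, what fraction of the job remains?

17/36

Combined rate: 1/4 + 1/6 + 1/9 = (9 + 6 + 4)/36 = 19/36 per day.
In 1 day they complete 1·19/36 = 19/36 of the job.
So 17/36 remains.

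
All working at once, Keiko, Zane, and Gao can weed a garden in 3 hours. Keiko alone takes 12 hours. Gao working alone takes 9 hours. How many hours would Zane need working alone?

36/5 hours

Combined rate is 1/3 per hour.
Known contribution: 1/12 + 1/9 = (3 + 4)/36 = 7/36 per hour.
So Zane's rate is 1/3 − 7/36 = 5/36, meaning 36/5 hours alone.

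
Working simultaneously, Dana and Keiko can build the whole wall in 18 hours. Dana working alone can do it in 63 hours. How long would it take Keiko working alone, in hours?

126/5 hours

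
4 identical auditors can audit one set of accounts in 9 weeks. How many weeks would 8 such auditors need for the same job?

9/2 weeks

Total work is 4·9 = 36 auditor-weeks.
With 8 auditors: 36/8 = 9/2 weeks.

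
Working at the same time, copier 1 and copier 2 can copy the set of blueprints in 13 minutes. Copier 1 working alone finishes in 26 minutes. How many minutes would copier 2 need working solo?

26 minutes

Combined rate is 1/13 per minute.
Known contribution: 1/26 per minute.
So copier 2's rate is 1/13 − 1/26 = 1/26, meaning 26 minutes alone.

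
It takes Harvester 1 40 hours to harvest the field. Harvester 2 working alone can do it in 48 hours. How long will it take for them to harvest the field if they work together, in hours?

240/11 hours

Combined rate: 1/40 + 1/48 = (6 + 5)/240 = 11/240 per hour.
Time = 1 ÷ (11/240) = 240/11 hours.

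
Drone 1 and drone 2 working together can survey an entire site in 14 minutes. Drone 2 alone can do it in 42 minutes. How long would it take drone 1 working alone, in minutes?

Combined rate is 1/14 per minute.
Known contribution: 1/42 per minute.
So drone 1's rate is 1/14 − 1/42 = 1/21, meaning 21 minutes alone.

21 minutes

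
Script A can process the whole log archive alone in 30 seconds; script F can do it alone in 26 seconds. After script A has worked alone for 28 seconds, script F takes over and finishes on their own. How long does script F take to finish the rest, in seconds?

In 28 seconds script A does 28/30 = 14/15 of the job, leaving 1/15.
Script F works at 1/26 per second, so finishing takes 1/15 ÷ 1/26 = 26/15 seconds.

26/15 seconds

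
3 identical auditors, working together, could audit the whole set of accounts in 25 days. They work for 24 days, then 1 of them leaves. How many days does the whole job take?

51/2 days

One auditor does 1/75 of the job per day.
After 24 days with 3 auditors, 24/25 is done (1/25 left).
With 2 auditors the rate is 2/75, so the rest takes 1/25 ÷ 2/75 = 3/2 days.
Total = 24 + 3/2 = 51/2 days.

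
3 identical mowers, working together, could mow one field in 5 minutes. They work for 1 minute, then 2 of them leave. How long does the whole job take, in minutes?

One mower does 1/15 of the job per minute.
After 1 minute with 3 mowers, 1/5 is done (4/5 left).
With 1 mower the rate is 1/15, so the rest takes 4/5 ÷ 1/15 = 12 minutes.
Total = 1 + 12 = 13 minutes.

13 minutes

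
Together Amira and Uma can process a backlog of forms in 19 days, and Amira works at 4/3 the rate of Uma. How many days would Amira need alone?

133/4 days

Let Uma's rate be r; then Amira's rate is (4/3)r, so together (4/3 + 1)r = (7/3)r = 1/19.
Thus r = 3/133 per day.
Uma alone: 133/3 days; Amira alone: 133/4 days.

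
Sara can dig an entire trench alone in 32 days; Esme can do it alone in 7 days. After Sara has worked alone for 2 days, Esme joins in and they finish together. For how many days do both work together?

70/13 days

In 2 days Sara does 2/32 = 1/16 of the job, leaving 15/16.
Sara and Esme together work at 39/224 per day, so finishing takes 15/16 ÷ 39/224 = 70/13 days.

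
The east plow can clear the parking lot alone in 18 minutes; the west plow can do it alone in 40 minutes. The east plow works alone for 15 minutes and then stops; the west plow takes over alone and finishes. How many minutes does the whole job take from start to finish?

65/3 minutes

In 15 minutes the east plow does 15/18 = 5/6 of the job, leaving 1/6.
The west plow works at 1/40 per minute, so finishing takes 1/6 ÷ 1/40 = 20/3 minutes.
Total time = 15 + 20/3 = 65/3 minutes.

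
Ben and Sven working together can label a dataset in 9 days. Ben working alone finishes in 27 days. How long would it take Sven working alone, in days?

Combined rate is 1/9 per day.
Known contribution: 1/27 per day.
So Sven's rate is 1/9 − 1/27 = 2/27, meaning 27/2 days alone.

27/2 days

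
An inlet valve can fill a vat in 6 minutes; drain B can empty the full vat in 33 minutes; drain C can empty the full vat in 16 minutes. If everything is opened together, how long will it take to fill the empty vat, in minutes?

176/13 minutes

Net rate = 1/6 − 1/33 − 1/16 = (88 − 16 − 33)/528 = 39/528 = 13/176 per minute.
Filling time = 1 ÷ (13/176) = 176/13 minutes.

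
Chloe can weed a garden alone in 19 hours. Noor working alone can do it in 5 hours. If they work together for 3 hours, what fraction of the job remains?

23/95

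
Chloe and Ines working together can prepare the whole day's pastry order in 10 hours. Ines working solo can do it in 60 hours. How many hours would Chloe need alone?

Combined rate is 1/10 per hour.
Known contribution: 1/60 per hour.
So Chloe's rate is 1/10 − 1/60 = 1/12, meaning 12 hours alone.

12 hours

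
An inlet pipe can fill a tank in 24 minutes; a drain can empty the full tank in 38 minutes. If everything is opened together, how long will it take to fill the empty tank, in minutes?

Net rate = 1/24 − 1/38 = (19 − 12)/456 = 7/456 per minute.
Filling time = 1 ÷ (7/456) = 456/7 minutes.

456/7 minutes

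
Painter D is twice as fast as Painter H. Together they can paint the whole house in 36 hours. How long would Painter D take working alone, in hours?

Let Painter H's rate be r; then Painter D's rate is 2r, so together (2 + 1)r = 3r = 1/36.
Thus r = 1/108 per hour.
Painter H alone: 108 hours; Painter D alone: 54 hours.

54 hours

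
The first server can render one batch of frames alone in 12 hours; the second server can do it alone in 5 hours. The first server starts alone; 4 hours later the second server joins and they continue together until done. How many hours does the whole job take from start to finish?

In 4 hours the first server does 4/12 = 1/3 of the job, leaving 2/3.
The first server and the second server together work at 17/60 per hour, so finishing takes 2/3 ÷ 17/60 = 40/17 hours.
Total time = 4 + 40/17 = 108/17 hours.

108/17 hours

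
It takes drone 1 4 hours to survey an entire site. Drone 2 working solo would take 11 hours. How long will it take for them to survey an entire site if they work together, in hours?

44/15 hours

Combined rate: 1/4 + 1/11 = (11 + 4)/44 = 15/44 per hour.
Time = 1 ÷ (15/44) = 44/15 hours.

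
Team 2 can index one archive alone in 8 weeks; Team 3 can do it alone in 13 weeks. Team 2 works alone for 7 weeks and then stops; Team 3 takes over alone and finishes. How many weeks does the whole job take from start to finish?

69/8 weeks

In 7 weeks Team 2 does 7/8 of the job, leaving 1/8.
Team 3 works at 1/13 per week, so finishing takes 1/8 ÷ 1/13 = 13/8 weeks.
Total time = 7 + 13/8 = 69/8 weeks.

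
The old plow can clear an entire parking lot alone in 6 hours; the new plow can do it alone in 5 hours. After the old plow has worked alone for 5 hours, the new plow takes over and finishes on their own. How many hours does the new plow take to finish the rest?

5/6 hours

In 5 hours the old plow does 5/6 of the job, leaving 1/6.
The new plow works at 1/5 per hour, so finishing takes 1/6 ÷ 1/5 = 5/6 hours.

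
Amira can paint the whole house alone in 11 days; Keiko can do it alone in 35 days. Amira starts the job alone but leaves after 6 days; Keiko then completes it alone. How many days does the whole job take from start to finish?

241/11 days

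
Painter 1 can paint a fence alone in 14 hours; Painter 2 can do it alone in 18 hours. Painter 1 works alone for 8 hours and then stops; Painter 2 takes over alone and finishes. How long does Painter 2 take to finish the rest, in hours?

54/7 hours

In 8 hours Painter 1 does 8/14 = 4/7 of the job, leaving 3/7.
Painter 2 works at 1/18 per hour, so finishing takes 3/7 ÷ 1/18 = 54/7 hours.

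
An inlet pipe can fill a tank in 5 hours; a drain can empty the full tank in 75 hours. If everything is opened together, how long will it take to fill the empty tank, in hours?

Net rate = 1/5 − 1/75 = (15 − 1)/75 = 14/75 per hour.
Filling time = 1 ÷ (14/75) = 75/14 hours.

75/14 hours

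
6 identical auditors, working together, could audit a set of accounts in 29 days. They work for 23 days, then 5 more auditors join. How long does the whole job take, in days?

One auditor does 1/174 of the job per day.
After 23 days with 6 auditors, 23/29 is done (6/29 left).
With 11 auditors the rate is 11/174, so the rest takes 6/29 ÷ 11/174 = 36/11 days.
Total = 23 + 36/11 = 289/11 days.

289/11 days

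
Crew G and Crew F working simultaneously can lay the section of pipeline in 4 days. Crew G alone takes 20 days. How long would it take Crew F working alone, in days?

Combined rate is 1/4 per day.
Known contribution: 1/20 per day.
So Crew F's rate is 1/4 − 1/20 = 1/5, meaning 5 days alone.

5 days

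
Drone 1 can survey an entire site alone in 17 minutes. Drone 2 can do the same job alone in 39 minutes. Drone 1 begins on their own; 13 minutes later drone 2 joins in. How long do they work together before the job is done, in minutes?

In the first 13 minutes drone 1 alone does 13/17 of the job, leaving 4/17.
Once everyone is working, combined rate: 1/17 + 1/39 = (39 + 17)/663 = 56/663 per minute.
Remaining 4/17 at 56/663 per minute takes 39/14 minutes.

39/14 minutes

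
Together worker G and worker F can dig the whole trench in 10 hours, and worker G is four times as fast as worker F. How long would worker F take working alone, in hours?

50 hours

Let worker F's rate be r; then worker G's rate is 4r, so together (4 + 1)r = 5r = 1/10.
Thus r = 1/50 per hour.
Worker F alone: 50 hours; worker G alone: 25/2 hours.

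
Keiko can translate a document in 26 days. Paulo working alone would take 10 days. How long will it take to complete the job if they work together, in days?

With two workers the combined time is the product over the sum: 26·10/(26+10) = 260/36 = 65/9 days.

65/9 days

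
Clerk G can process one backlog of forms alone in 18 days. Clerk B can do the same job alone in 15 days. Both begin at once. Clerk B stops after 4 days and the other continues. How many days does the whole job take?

In the first 4 days the combined rate is 11/90, so 22/45 of the job is done, leaving 23/45.
After clerk B leaves the rate is 1/18 per day; the remaining 23/45 takes 46/5 days.
Total = 4 + 46/5 = 66/5 days.

66/5 days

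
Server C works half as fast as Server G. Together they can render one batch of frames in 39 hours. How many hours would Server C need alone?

Let Server G's rate be r; then Server C's rate is (1/2)r, so together (1/2 + 1)r = (3/2)r = 1/39.
Thus r = 2/117 per hour.
Server G alone: 117/2 hours; Server C alone: 117 hours.

117 hours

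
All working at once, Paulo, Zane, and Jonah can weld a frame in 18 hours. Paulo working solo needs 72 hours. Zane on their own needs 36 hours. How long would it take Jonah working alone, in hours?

Combined rate is 1/18 per hour.
Known contribution: 1/72 + 1/36 = (1 + 2)/72 = 3/72 = 1/24 per hour.
So Jonah's rate is 1/18 − 1/24 = 1/72, meaning 72 hours alone.

72 hours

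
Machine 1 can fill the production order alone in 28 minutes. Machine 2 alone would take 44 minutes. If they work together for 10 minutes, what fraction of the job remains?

32/77

Combined rate: 1/28 + 1/44 = (11 + 7)/308 = 18/308 = 9/154 per minute.
In 10 minutes they complete 10·9/154 = 45/77 of the job.
So 32/77 remains.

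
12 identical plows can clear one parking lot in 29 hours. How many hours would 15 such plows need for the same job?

Total work is 12·29 = 348 plow-hours.
With 15 plows: 348/15 = 116/5 hours.

116/5 hours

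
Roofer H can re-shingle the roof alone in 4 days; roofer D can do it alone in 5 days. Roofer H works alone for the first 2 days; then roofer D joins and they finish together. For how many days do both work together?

10/9 days

In 2 days roofer H does 2/4 = 1/2 of the job, leaving 1/2.
Roofer H and roofer D together work at 9/20 per day, so finishing takes 1/2 ÷ 9/20 = 10/9 days.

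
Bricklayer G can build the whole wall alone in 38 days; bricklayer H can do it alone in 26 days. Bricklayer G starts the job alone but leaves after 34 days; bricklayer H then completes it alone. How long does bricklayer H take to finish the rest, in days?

In 34 days bricklayer G does 34/38 = 17/19 of the job, leaving 2/19.
Bricklayer H works at 1/26 per day, so finishing takes 2/19 ÷ 1/26 = 52/19 days.

52/19 days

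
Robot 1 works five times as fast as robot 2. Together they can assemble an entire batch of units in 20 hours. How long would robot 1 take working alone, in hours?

24 hours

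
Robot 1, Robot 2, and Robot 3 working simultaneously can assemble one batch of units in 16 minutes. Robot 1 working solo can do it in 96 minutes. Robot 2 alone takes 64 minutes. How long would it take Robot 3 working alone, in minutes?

Combined rate is 1/16 per minute.
Known contribution: 1/96 + 1/64 = (2 + 3)/192 = 5/192 per minute.
So Robot 3's rate is 1/16 − 5/192 = 7/192, meaning 192/7 minutes alone.

192/7 minutes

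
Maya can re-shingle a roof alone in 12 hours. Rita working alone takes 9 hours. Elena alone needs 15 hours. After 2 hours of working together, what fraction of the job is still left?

43/90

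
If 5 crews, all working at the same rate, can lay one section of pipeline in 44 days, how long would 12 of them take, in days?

Total work is 5·44 = 220 crew-days.
With 12 crews: 220/12 = 55/3 days.

55/3 days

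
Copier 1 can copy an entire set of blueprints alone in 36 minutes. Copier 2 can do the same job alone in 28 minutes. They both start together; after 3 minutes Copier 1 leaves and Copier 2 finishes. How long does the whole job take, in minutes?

In the first 3 minutes the combined rate is 4/63, so 4/21 of the job is done, leaving 17/21.
After Copier 1 leaves the rate is 1/28 per minute; the remaining 17/21 takes 68/3 minutes.
Total = 3 + 68/3 = 77/3 minutes.

77/3 minutes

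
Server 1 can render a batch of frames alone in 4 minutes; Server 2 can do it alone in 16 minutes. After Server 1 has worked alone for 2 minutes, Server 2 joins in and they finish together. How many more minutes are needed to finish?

In 2 minutes Server 1 does 2/4 = 1/2 of the job, leaving 1/2.
Server 1 and Server 2 together work at 5/16 per minute, so finishing takes 1/2 ÷ 5/16 = 8/5 minutes.

8/5 minutes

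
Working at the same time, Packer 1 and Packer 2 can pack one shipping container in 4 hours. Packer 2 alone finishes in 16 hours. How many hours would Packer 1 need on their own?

16/3 hours

Combined rate is 1/4 per hour.
Known contribution: 1/16 per hour.
So Packer 1's rate is 1/4 − 1/16 = 3/16, meaning 16/3 hours alone.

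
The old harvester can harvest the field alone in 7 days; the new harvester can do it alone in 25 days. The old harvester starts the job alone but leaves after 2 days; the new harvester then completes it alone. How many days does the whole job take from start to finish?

In 2 days the old harvester does 2/7 of the job, leaving 5/7.
The new harvester works at 1/25 per day, so finishing takes 5/7 ÷ 1/25 = 125/7 days.
Total time = 2 + 125/7 = 139/7 days.

139/7 days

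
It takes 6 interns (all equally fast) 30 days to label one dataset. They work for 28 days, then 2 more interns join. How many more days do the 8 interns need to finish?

3/2 days

One intern does 1/180 of the job per day.
After 28 days with 6 interns, 14/15 is done (1/15 left).
With 8 interns the rate is 8/180 = 2/45, so the rest takes 1/15 ÷ 2/45 = 3/2 days.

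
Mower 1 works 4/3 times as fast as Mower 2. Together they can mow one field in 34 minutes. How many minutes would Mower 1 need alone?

Let Mower 2's rate be r; then Mower 1's rate is (4/3)r, so together (4/3 + 1)r = (7/3)r = 1/34.
Thus r = 3/238 per minute.
Mower 2 alone: 238/3 minutes; Mower 1 alone: 119/2 minutes.

119/2 minutes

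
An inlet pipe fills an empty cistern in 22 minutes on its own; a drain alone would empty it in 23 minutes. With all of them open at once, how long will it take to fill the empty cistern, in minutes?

Net rate = 1/22 − 1/23 = (23 − 22)/506 = 1/506 per minute.
Filling time = 1 ÷ (1/506) = 506 minutes.

506 minutes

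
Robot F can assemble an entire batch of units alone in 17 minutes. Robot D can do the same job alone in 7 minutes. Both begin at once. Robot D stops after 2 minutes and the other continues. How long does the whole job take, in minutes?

85/7 minutes

In the first 2 minutes the combined rate is 24/119, so 48/119 of the job is done, leaving 71/119.
After Robot D leaves the rate is 1/17 per minute; the remaining 71/119 takes 71/7 minutes.
Total = 2 + 71/7 = 85/7 minutes.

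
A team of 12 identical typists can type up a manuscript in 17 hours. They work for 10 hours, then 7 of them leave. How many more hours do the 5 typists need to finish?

One typist does 1/204 of the job per hour.
After 10 hours with 12 typists, 10/17 is done (7/17 left).
With 5 typists the rate is 5/204, so the rest takes 7/17 ÷ 5/204 = 84/5 hours.

84/5 hours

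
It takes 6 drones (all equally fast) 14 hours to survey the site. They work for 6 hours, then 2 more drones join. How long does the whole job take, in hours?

12 hours

One drone does 1/84 of the job per hour.
After 6 hours with 6 drones, 3/7 is done (4/7 left).
With 8 drones the rate is 8/84 = 2/21, so the rest takes 4/7 ÷ 2/21 = 6 hours.
Total = 6 + 6 = 12 hours.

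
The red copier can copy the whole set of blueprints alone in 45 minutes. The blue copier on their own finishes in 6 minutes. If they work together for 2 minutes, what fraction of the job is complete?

Combined rate: 1/45 + 1/6 = (2 + 15)/90 = 17/90 per minute.
In 2 minutes they complete 2·17/90 = 17/45 of the job.

17/45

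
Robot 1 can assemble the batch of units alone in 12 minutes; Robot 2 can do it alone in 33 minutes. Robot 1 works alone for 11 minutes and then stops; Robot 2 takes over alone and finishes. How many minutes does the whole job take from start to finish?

55/4 minutes

In 11 minutes Robot 1 does 11/12 of the job, leaving 1/12.
Robot 2 works at 1/33 per minute, so finishing takes 1/12 ÷ 1/33 = 11/4 minutes.
Total time = 11 + 11/4 = 55/4 minutes.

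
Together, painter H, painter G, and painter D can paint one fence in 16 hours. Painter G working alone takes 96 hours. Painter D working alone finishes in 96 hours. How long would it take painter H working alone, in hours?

Combined rate is 1/16 per hour.
Known contribution: 1/96 + 1/96 = (1 + 1)/96 = 2/96 = 1/48 per hour.
So painter H's rate is 1/16 − 1/48 = 1/24, meaning 24 hours alone.

24 hours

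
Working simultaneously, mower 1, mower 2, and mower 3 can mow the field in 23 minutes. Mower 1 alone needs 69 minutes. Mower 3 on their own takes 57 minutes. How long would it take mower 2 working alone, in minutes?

Combined rate is 1/23 per minute.
Known contribution: 1/69 + 1/57 = (19 + 23)/1311 = 42/1311 = 14/437 per minute.
So mower 2's rate is 1/23 − 14/437 = 5/437, meaning 437/5 minutes alone.

437/5 minutes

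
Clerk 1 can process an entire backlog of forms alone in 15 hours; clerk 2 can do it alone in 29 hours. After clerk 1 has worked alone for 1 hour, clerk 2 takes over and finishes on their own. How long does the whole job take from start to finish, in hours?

421/15 hours

In 1 hour clerk 1 does 1/15 of the job, leaving 14/15.
Clerk 2 works at 1/29 per hour, so finishing takes 14/15 ÷ 1/29 = 406/15 hours.
Total time = 1 + 406/15 = 421/15 hours.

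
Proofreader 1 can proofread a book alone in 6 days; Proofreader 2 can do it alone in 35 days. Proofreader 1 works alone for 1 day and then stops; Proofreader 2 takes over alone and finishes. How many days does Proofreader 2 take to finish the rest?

175/6 days

In 1 day Proofreader 1 does 1/6 of the job, leaving 5/6.
Proofreader 2 works at 1/35 per day, so finishing takes 5/6 ÷ 1/35 = 175/6 days.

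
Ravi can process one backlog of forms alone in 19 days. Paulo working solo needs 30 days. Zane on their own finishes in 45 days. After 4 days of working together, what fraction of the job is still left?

97/171

Combined rate: 1/19 + 1/30 + 1/45 = (90 + 57 + 38)/1710 = 185/1710 = 37/342 per day.
In 4 days they complete 4·37/342 = 74/171 of the job.
So 97/171 remains.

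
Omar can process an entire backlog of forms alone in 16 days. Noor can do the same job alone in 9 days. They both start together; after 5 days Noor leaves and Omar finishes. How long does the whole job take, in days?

64/9 days

In the first 5 days the combined rate is 25/144, so 125/144 of the job is done, leaving 19/144.
After Noor leaves the rate is 1/16 per day; the remaining 19/144 takes 19/9 days.
Total = 5 + 19/9 = 64/9 days.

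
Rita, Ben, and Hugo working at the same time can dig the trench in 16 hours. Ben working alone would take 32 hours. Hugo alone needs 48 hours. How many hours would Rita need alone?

96 hours

Combined rate is 1/16 per hour.
Known contribution: 1/32 + 1/48 = (3 + 2)/96 = 5/96 per hour.
So Rita's rate is 1/16 − 5/96 = 1/96, meaning 96 hours alone.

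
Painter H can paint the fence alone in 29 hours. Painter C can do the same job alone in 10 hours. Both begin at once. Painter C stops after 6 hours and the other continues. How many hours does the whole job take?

58/5 hours

In the first 6 hours the combined rate is 39/290, so 117/145 of the job is done, leaving 28/145.
After painter C leaves the rate is 1/29 per hour; the remaining 28/145 takes 28/5 hours.
Total = 6 + 28/5 = 58/5 hours.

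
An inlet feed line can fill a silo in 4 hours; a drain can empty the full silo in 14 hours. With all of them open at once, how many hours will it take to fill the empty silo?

28/5 hours

Net rate = 1/4 − 1/14 = (7 − 2)/28 = 5/28 per hour.
Filling time = 1 ÷ (5/28) = 28/5 hours.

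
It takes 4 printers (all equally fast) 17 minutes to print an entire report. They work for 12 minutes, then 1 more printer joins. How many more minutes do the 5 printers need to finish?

One printer does 1/68 of the job per minute.
After 12 minutes with 4 printers, 12/17 is done (5/17 left).
With 5 printers the rate is 5/68, so the rest takes 5/17 ÷ 5/68 = 4 minutes.

4 minutes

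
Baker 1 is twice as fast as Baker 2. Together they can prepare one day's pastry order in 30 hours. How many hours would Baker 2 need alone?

90 hours

Let Baker 2's rate be r; then Baker 1's rate is 2r, so together (2 + 1)r = 3r = 1/30.
Thus r = 1/90 per hour.
Baker 2 alone: 90 hours; Baker 1 alone: 45 hours.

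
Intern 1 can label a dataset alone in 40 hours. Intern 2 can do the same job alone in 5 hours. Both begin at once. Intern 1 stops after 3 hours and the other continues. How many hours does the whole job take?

37/8 hours

In the first 3 hours the combined rate is 9/40, so 27/40 of the job is done, leaving 13/40.
After intern 1 leaves the rate is 1/5 per hour; the remaining 13/40 takes 13/8 hours.
Total = 3 + 13/8 = 37/8 hours.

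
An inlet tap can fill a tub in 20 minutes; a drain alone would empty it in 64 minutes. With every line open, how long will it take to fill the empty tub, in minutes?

320/11 minutes

Net rate = 1/20 − 1/64 = (16 − 5)/320 = 11/320 per minute.
Filling time = 1 ÷ (11/320) = 320/11 minutes.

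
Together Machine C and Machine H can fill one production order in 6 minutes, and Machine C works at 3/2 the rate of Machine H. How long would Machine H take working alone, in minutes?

Let Machine H's rate be r; then Machine C's rate is (3/2)r, so together (3/2 + 1)r = (5/2)r = 1/6.
Thus r = 1/15 per minute.
Machine H alone: 15 minutes; Machine C alone: 10 minutes.

15 minutes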